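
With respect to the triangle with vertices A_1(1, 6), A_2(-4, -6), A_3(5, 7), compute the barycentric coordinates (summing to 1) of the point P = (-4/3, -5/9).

Signed area of the reference triangle: [A_1A_2A_3] = ½·(1·(-6−7) + (-4)·(7−6) + 5·(6−(-6))) = ½·(-13 − 4 + 60) = 43/2.
[PA_2A_3] = ½·((-4/3)·(-6−7) + (-4)·(7−(-5/9)) + 5·(-5/9−(-6))) = ½·(52/3 − 272/9 + 245/9) = 43/6, so the A_1-coordinate is (43/6)/(43/2) = 1/3.
[A_1PA_3] = ½·(1·(-5/9−7) + (-4/3)·(7−6) + 5·(6−(-5/9))) = ½·(-68/9 − 4/3 + 295/9) = 215/18, so the A_2-coordinate is 5/9.
[A_1A_2P] = ½·(1·(-6−(-5/9)) + (-4)·(-5/9−6) + (-4/3)·(6−(-6))) = ½·(-49/9 + 236/9 − 16) = 43/18, so the A_3-coordinate is 1/9.
Check: 1/3 + 5/9 + 1/9 = 1.

(1/3, 5/9, 1/9)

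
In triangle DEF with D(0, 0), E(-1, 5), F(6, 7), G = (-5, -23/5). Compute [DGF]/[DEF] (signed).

1/5

[DEF] = ½·(0·(5−7) + (-1)·(7−0) + 6·(0−5)) = ½·(0 − 7 − 30) = -37/2.
[DGF] = ½·(0·(-23/5−7) + (-5)·(7−0) + 6·(0−(-23/5))) = ½·(0 − 35 + 138/5) = -37/10, so the ratio is (-37/10)/(-37/2) = 1/5.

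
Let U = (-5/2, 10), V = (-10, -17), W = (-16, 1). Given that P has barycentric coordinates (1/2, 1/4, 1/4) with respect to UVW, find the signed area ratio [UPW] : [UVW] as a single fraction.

The signed ratio [UPW]/[UVW] equals the barycentric coordinate of P at vertex V, which is 1/4.

1/4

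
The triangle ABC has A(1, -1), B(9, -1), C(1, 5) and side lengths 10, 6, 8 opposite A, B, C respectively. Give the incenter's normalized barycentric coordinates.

(5/12, 1/4, 1/3)

The incenter has barycentric coordinates proportional to the opposite side lengths: (10 : 6 : 8).
Normalizing by 10+6+8 = 24 gives (5/12, 1/4, 1/3).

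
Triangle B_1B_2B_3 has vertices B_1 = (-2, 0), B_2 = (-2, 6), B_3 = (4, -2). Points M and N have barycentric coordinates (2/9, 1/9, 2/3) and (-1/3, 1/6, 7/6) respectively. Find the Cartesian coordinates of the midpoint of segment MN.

Barycentric coordinates of the midpoint are the average: (-1/18, 5/36, 11/12).
Converting: (-1/18)·B_1 + (5/36)·B_2 + (11/12)·B_3 = (7/2, -1).

(7/2, -1)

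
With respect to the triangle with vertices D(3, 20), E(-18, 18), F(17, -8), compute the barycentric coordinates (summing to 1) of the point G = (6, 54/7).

Signed area of the reference triangle: [DEF] = ½·(3·(18−(-8)) + (-18)·(-8−20) + 17·(20−18)) = ½·(78 + 504 + 34) = 308.
[GEF] = ½·(6·(18−(-8)) + (-18)·(-8−(54/7)) + 17·(54/7−18)) = ½·(156 + 1980/7 − 1224/7) = 132, so the D-coordinate is 132/308 = 3/7.
[DGF] = ½·(3·(54/7−(-8)) + 6·(-8−20) + 17·(20−(54/7))) = ½·(330/7 − 168 + 1462/7) = 44, so the E-coordinate is 1/7.
[DEG] = ½·(3·(18−(54/7)) + (-18)·(54/7−20) + 6·(20−18)) = ½·(216/7 + 1548/7 + 12) = 132, so the F-coordinate is 3/7.

(3/7, 1/7, 3/7)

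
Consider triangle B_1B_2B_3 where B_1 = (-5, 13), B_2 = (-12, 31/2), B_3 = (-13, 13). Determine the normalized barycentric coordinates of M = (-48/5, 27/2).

(2/5, 1/5, 2/5)

Signed area of the reference triangle: [B_1B_2B_3] = ½·((-5)·(31/2−13) + (-12)·(13−13) + (-13)·(13−(31/2))) = ½·(-25/2 + 0 + 65/2) = 10.
[MB_2B_3] = ½·((-48/5)·(31/2−13) + (-12)·(13−(27/2)) + (-13)·(27/2−(31/2))) = ½·(-24 + 6 + 26) = 4, so the B_1-coordinate is 4/10 = 2/5.
[B_1MB_3] = ½·((-5)·(27/2−13) + (-48/5)·(13−13) + (-13)·(13−(27/2))) = ½·(-5/2 + 0 + 13/2) = 2, so the B_2-coordinate is 1/5.
[B_1B_2M] = ½·((-5)·(31/2−(27/2)) + (-12)·(27/2−13) + (-48/5)·(13−(31/2))) = ½·(-10 − 6 + 24) = 4, so the B_3-coordinate is 2/5.
Check: 2/5 + 1/5 + 2/5 = 1.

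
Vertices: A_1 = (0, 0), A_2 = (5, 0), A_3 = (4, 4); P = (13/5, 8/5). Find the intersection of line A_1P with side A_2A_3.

Barycentric coordinates of P with respect to A_1A_2A_3: (2/5, 1/5, 2/5).
On side A_2A_3 the A_1-coordinate is zero; dropping P's A_1-weight 2/5 and renormalizing the remaining 1/5 : 2/5 gives weights 1/3, 2/3 on A_2, A_3.
Q = (1/3)·(5, 0) + (2/3)·(4, 4) = (13/3, 8/3).

(13/3, 8/3)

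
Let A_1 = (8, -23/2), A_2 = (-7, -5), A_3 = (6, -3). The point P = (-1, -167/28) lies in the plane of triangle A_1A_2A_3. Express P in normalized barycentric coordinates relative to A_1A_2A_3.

(3/14, 4/7, 3/14)

Signed area of the reference triangle: [A_1A_2A_3] = ½·(8·(-5−(-3)) + (-7)·(-3−(-23/2)) + 6·(-23/2−(-5))) = ½·(-16 − 119/2 − 39) = -229/4.
[PA_2A_3] = ½·((-1)·(-5−(-3)) + (-7)·(-3−(-167/28)) + 6·(-167/28−(-5))) = ½·(2 − 83/4 − 81/14) = -687/56, so the A_1-coordinate is (-687/56)/(-229/4) = 3/14.
[A_1PA_3] = ½·(8·(-167/28−(-3)) + (-1)·(-3−(-23/2)) + 6·(-23/2−(-167/28))) = ½·(-166/7 − 17/2 − 465/14) = -229/7, so the A_2-coordinate is 4/7.
[A_1A_2P] = ½·(8·(-5−(-167/28)) + (-7)·(-167/28−(-23/2)) + (-1)·(-23/2−(-5))) = ½·(54/7 − 155/4 + 13/2) = -687/56, so the A_3-coordinate is 3/14.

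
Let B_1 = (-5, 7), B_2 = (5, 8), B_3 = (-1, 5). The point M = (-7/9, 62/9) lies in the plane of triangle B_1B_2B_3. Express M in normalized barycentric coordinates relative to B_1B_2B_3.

(4/9, 1/3, 2/9)

Signed area of the reference triangle: [B_1B_2B_3] = ½·((-5)·(8−5) + 5·(5−7) + (-1)·(7−8)) = ½·(-15 − 10 + 1) = -12.
[MB_2B_3] = ½·((-7/9)·(8−5) + 5·(5−(62/9)) + (-1)·(62/9−8)) = ½·(-7/3 − 85/9 + 10/9) = -16/3, so the B_1-coordinate is (-16/3)/(-12) = 4/9.
[B_1MB_3] = ½·((-5)·(62/9−5) + (-7/9)·(5−7) + (-1)·(7−(62/9))) = ½·(-85/9 + 14/9 − 1/9) = -4, so the B_2-coordinate is 1/3.
[B_1B_2M] = ½·((-5)·(8−(62/9)) + 5·(62/9−7) + (-7/9)·(7−8)) = ½·(-50/9 − 5/9 + 7/9) = -8/3, so the B_3-coordinate is 2/9.
Check: 4/9 + 1/3 + 2/9 = 1.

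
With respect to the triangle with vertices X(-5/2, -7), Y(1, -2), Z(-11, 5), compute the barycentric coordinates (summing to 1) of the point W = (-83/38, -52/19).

(7/19, 9/19, 3/19)

Signed area of the reference triangle: [XYZ] = ½·((-5/2)·(-2−5) + 1·(5−(-7)) + (-11)·(-7−(-2))) = ½·(35/2 + 12 + 55) = 169/4.
[WYZ] = ½·((-83/38)·(-2−5) + 1·(5−(-52/19)) + (-11)·(-52/19−(-2))) = ½·(581/38 + 147/19 + 154/19) = 1183/76, so the X-coordinate is (1183/76)/(169/4) = 7/19.
[XWZ] = ½·((-5/2)·(-52/19−5) + (-83/38)·(5−(-7)) + (-11)·(-7−(-52/19))) = ½·(735/38 − 498/19 + 891/19) = 1521/76, so the Y-coordinate is 9/19.
[XYW] = ½·((-5/2)·(-2−(-52/19)) + 1·(-52/19−(-7)) + (-83/38)·(-7−(-2))) = ½·(-35/19 + 81/19 + 415/38) = 507/76, so the Z-coordinate is 3/19.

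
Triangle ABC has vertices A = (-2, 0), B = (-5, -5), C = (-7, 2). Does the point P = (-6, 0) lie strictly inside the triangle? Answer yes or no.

yes

Barycentric coordinates of P: (3/31, 8/31, 20/31).
The three coordinates are positive, positive, positive; a point is interior exactly when all three are positive.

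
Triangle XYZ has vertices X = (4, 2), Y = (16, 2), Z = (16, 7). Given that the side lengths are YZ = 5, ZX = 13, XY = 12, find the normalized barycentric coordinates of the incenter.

(1/6, 13/30, 2/5)

The incenter has barycentric coordinates proportional to the opposite side lengths: (5 : 13 : 12).
Normalizing by 5+13+12 = 30 gives (1/6, 13/30, 2/5).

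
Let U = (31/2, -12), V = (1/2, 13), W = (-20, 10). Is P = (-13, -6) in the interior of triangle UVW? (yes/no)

Barycentric coordinates of P: (698/1115, -828/1115, 249/223).
The three coordinates are positive, negative, positive; a point is interior exactly when all three are positive.

no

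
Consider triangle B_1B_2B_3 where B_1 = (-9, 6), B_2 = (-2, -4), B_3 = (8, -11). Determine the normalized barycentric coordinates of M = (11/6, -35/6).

(1/6, 1/3, 1/2)

Signed area of the reference triangle: [B_1B_2B_3] = ½·((-9)·(-4−(-11)) + (-2)·(-11−6) + 8·(6−(-4))) = ½·(-63 + 34 + 80) = 51/2.
[MB_2B_3] = ½·((11/6)·(-4−(-11)) + (-2)·(-11−(-35/6)) + 8·(-35/6−(-4))) = ½·(77/6 + 31/3 − 44/3) = 17/4, so the B_1-coordinate is (17/4)/(51/2) = 1/6.
[B_1MB_3] = ½·((-9)·(-35/6−(-11)) + (11/6)·(-11−6) + 8·(6−(-35/6))) = ½·(-93/2 − 187/6 + 284/3) = 17/2, so the B_2-coordinate is 1/3.
[B_1B_2M] = ½·((-9)·(-4−(-35/6)) + (-2)·(-35/6−6) + (11/6)·(6−(-4))) = ½·(-33/2 + 71/3 + 55/3) = 51/4, so the B_3-coordinate is 1/2.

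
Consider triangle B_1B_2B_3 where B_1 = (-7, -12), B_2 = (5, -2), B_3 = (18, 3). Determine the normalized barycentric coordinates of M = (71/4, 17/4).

Signed area of the reference triangle: [B_1B_2B_3] = ½·((-7)·(-2−3) + 5·(3−(-12)) + 18·(-12−(-2))) = ½·(35 + 75 − 180) = -35.
[MB_2B_3] = ½·((71/4)·(-2−3) + 5·(3−(17/4)) + 18·(17/4−(-2))) = ½·(-355/4 − 25/4 + 225/2) = 35/4, so the B_1-coordinate is (35/4)/(-35) = -1/4.
[B_1MB_3] = ½·((-7)·(17/4−3) + (71/4)·(3−(-12)) + 18·(-12−(17/4))) = ½·(-35/4 + 1065/4 − 585/2) = -35/2, so the B_2-coordinate is 1/2.
[B_1B_2M] = ½·((-7)·(-2−(17/4)) + 5·(17/4−(-12)) + (71/4)·(-12−(-2))) = ½·(175/4 + 325/4 − 355/2) = -105/4, so the B_3-coordinate is 3/4.
Check: -1/4 + 1/2 + 3/4 = 1.

(-1/4, 1/2, 3/4)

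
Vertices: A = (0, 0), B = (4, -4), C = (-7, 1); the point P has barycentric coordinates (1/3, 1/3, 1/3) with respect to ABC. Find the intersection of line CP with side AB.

(2, -2)

Line CP meets AB where the C-coordinate vanishes; zeroing P's C-weight and renormalizing leaves A, B-weights 1/3 : 1/3 → (1/2, 1/2).
So Q = (1/2)·A + (1/2)·B = (2, -2).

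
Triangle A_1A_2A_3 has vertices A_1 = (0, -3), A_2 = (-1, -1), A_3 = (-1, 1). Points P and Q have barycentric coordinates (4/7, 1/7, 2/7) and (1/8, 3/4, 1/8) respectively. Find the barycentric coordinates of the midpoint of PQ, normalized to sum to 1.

(39/112, 25/56, 23/112)

Since both coordinate triples sum to 1, the midpoint's barycentrics are the componentwise average.
(4/7+1/8)/2 = 39/112; similarly 25/56 and 23/112.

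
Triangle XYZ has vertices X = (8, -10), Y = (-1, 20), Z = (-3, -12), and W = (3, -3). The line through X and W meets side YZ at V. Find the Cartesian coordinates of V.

(-2, 4)

Barycentric coordinates of W with respect to XYZ: (1/2, 1/4, 1/4).
On side YZ the X-coordinate is zero; dropping W's X-weight 1/2 and renormalizing the remaining 1/4 : 1/4 gives weights 1/2, 1/2 on Y, Z.
V = (1/2)·(-1, 20) + (1/2)·(-3, -12) = (-2, 4).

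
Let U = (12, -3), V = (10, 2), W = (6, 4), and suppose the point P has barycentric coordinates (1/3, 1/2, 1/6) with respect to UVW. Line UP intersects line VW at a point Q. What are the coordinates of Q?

(9, 5/2)

Line UP meets VW where the U-coordinate vanishes; zeroing P's U-weight and renormalizing leaves V, W-weights 1/2 : 1/6 → (3/4, 1/4).
So Q = (3/4)·V + (1/4)·W = (9, 5/2).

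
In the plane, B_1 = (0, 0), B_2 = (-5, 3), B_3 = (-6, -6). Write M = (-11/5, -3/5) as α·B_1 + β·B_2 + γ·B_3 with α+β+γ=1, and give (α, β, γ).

Signed area of the reference triangle: [B_1B_2B_3] = ½·(0·(3−(-6)) + (-5)·(-6−0) + (-6)·(0−3)) = ½·(0 + 30 + 18) = 24.
[MB_2B_3] = ½·((-11/5)·(3−(-6)) + (-5)·(-6−(-3/5)) + (-6)·(-3/5−3)) = ½·(-99/5 + 27 + 108/5) = 72/5, so the B_1-coordinate is (72/5)/24 = 3/5.
[B_1MB_3] = ½·(0·(-3/5−(-6)) + (-11/5)·(-6−0) + (-6)·(0−(-3/5))) = ½·(0 + 66/5 − 18/5) = 24/5, so the B_2-coordinate is 1/5.
[B_1B_2M] = ½·(0·(3−(-3/5)) + (-5)·(-3/5−0) + (-11/5)·(0−3)) = ½·(0 + 3 + 33/5) = 24/5, so the B_3-coordinate is 1/5.
Check: 3/5 + 1/5 + 1/5 = 1.

(3/5, 1/5, 1/5)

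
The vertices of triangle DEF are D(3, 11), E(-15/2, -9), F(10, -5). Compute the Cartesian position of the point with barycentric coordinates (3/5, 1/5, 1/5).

(23/10, 19/5)

G = (3/5)·D + (1/5)·E + (1/5)·F.
x-coordinate: (3/5)·3 + (1/5)·(-15/2) + (1/5)·10 = 23/10.
y-coordinate: (3/5)·11 + (1/5)·(-9) + (1/5)·(-5) = 19/5.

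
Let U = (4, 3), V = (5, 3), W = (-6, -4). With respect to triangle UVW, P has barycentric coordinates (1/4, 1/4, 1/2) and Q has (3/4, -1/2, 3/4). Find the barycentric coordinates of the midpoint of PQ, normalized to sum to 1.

(1/2, -1/8, 5/8)

Since both coordinate triples sum to 1, the midpoint's barycentrics are the componentwise average.
(1/4+3/4)/2 = 1/2; similarly -1/8 and 5/8.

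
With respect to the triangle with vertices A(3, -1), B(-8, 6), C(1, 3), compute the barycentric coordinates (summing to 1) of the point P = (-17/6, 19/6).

(1/3, 1/2, 1/6)

Signed area of the reference triangle: [ABC] = ½·(3·(6−3) + (-8)·(3−(-1)) + 1·(-1−6)) = ½·(9 − 32 − 7) = -15.
[PBC] = ½·((-17/6)·(6−3) + (-8)·(3−(19/6)) + 1·(19/6−6)) = ½·(-17/2 + 4/3 − 17/6) = -5, so the A-coordinate is (-5)/(-15) = 1/3.
[APC] = ½·(3·(19/6−3) + (-17/6)·(3−(-1)) + 1·(-1−(19/6))) = ½·(1/2 − 34/3 − 25/6) = -15/2, so the B-coordinate is 1/2.
[ABP] = ½·(3·(6−(19/6)) + (-8)·(19/6−(-1)) + (-17/6)·(-1−6)) = ½·(17/2 − 100/3 + 119/6) = -5/2, so the C-coordinate is 1/6.
Check: 1/3 + 1/2 + 1/6 = 1.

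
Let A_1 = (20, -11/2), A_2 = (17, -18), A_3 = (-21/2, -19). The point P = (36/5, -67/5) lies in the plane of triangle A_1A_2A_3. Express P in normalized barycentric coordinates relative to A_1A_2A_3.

(2/5, 1/5, 2/5)

Signed area of the reference triangle: [A_1A_2A_3] = ½·(20·(-18−(-19)) + 17·(-19−(-11/2)) + (-21/2)·(-11/2−(-18))) = ½·(20 − 459/2 − 525/4) = -1363/8.
[PA_2A_3] = ½·((36/5)·(-18−(-19)) + 17·(-19−(-67/5)) + (-21/2)·(-67/5−(-18))) = ½·(36/5 − 476/5 − 483/10) = -1363/20, so the A_1-coordinate is (-1363/20)/(-1363/8) = 2/5.
[A_1PA_3] = ½·(20·(-67/5−(-19)) + (36/5)·(-19−(-11/2)) + (-21/2)·(-11/2−(-67/5))) = ½·(112 − 486/5 − 1659/20) = -1363/40, so the A_2-coordinate is 1/5.
[A_1A_2P] = ½·(20·(-18−(-67/5)) + 17·(-67/5−(-11/2)) + (36/5)·(-11/2−(-18))) = ½·(-92 − 1343/10 + 90) = -1363/20, so the A_3-coordinate is 2/5.
Check: 2/5 + 1/5 + 2/5 = 1.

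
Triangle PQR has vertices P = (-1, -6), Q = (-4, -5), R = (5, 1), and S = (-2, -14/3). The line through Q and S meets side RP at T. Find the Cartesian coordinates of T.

Barycentric coordinates of S with respect to PQR: (1/3, 5/9, 1/9).
On side RP the Q-coordinate is zero; dropping S's Q-weight 5/9 and renormalizing the remaining 1/9 : 1/3 gives weights 1/4, 3/4 on R, P.
T = (1/4)·(5, 1) + (3/4)·(-1, -6) = (1/2, -17/4).

(1/2, -17/4)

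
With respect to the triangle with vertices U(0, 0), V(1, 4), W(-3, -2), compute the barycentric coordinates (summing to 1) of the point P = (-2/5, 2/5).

Signed area of the reference triangle: [UVW] = ½·(0·(4−(-2)) + 1·(-2−0) + (-3)·(0−4)) = ½·(0 − 2 + 12) = 5.
[PVW] = ½·((-2/5)·(4−(-2)) + 1·(-2−(2/5)) + (-3)·(2/5−4)) = ½·(-12/5 − 12/5 + 54/5) = 3, so the U-coordinate is 3/5 = 3/5.
[UPW] = ½·(0·(2/5−(-2)) + (-2/5)·(-2−0) + (-3)·(0−(2/5))) = ½·(0 + 4/5 + 6/5) = 1, so the V-coordinate is 1/5.
[UVP] = ½·(0·(4−(2/5)) + 1·(2/5−0) + (-2/5)·(0−4)) = ½·(0 + 2/5 + 8/5) = 1, so the W-coordinate is 1/5.
Check: 3/5 + 1/5 + 1/5 = 1.

(3/5, 1/5, 1/5)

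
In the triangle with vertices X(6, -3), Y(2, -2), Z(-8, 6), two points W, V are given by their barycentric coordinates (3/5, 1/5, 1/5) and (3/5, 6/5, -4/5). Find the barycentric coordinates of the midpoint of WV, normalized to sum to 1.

(3/5, 7/10, -3/10)

Since both coordinate triples sum to 1, the midpoint's barycentrics are the componentwise average.
(3/5+3/5)/2 = 3/5; similarly 7/10 and -3/10.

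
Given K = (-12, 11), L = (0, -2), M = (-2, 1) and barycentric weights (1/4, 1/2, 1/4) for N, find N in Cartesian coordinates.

(-7/2, 2)

N = (1/4)·K + (1/2)·L + (1/4)·M.
x-coordinate: (1/4)·(-12) + (1/2)·0 + (1/4)·(-2) = -7/2.
y-coordinate: (1/4)·11 + (1/2)·(-2) + (1/4)·1 = 2.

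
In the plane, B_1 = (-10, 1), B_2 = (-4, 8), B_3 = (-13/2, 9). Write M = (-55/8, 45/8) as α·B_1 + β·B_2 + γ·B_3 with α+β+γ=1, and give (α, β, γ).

(3/8, 3/8, 1/4)

Signed area of the reference triangle: [B_1B_2B_3] = ½·((-10)·(8−9) + (-4)·(9−1) + (-13/2)·(1−8)) = ½·(10 − 32 + 91/2) = 47/4.
[MB_2B_3] = ½·((-55/8)·(8−9) + (-4)·(9−(45/8)) + (-13/2)·(45/8−8)) = ½·(55/8 − 27/2 + 247/16) = 141/32, so the B_1-coordinate is (141/32)/(47/4) = 3/8.
[B_1MB_3] = ½·((-10)·(45/8−9) + (-55/8)·(9−1) + (-13/2)·(1−(45/8))) = ½·(135/4 − 55 + 481/16) = 141/32, so the B_2-coordinate is 3/8.
[B_1B_2M] = ½·((-10)·(8−(45/8)) + (-4)·(45/8−1) + (-55/8)·(1−8)) = ½·(-95/4 − 37/2 + 385/8) = 47/16, so the B_3-coordinate is 1/4.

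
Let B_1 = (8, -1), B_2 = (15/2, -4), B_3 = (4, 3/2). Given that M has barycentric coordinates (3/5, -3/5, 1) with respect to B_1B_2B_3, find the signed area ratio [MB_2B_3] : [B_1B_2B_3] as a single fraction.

3/5

The signed ratio [MB_2B_3]/[B_1B_2B_3] equals the barycentric coordinate of M at vertex B_1, which is 3/5.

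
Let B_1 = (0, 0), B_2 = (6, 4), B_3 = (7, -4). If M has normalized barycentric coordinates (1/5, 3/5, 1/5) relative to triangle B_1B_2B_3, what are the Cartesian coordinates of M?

(5, 8/5)

M = (1/5)·B_1 + (3/5)·B_2 + (1/5)·B_3.
x-coordinate: (1/5)·0 + (3/5)·6 + (1/5)·7 = 5.
y-coordinate: (1/5)·0 + (3/5)·4 + (1/5)·(-4) = 8/5.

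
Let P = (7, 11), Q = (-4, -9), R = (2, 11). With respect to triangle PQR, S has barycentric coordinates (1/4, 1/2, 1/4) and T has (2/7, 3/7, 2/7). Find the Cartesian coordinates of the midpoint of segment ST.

(31/56, 12/7)

Barycentric coordinates of the midpoint are the average: (15/56, 13/28, 15/56).
Converting: (15/56)·P + (13/28)·Q + (15/56)·R = (31/56, 12/7).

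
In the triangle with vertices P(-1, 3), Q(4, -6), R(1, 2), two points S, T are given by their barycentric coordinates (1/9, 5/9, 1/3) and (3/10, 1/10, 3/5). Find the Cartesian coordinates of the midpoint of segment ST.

Barycentric coordinates of the midpoint are the average: (37/180, 59/180, 7/15).
Converting: (37/180)·P + (59/180)·Q + (7/15)·R = (283/180, -5/12).

(283/180, -5/12)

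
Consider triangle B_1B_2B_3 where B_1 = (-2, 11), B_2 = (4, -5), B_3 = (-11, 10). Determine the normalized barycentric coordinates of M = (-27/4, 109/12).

Signed area of the reference triangle: [B_1B_2B_3] = ½·((-2)·(-5−10) + 4·(10−11) + (-11)·(11−(-5))) = ½·(30 − 4 − 176) = -75.
[MB_2B_3] = ½·((-27/4)·(-5−10) + 4·(10−(109/12)) + (-11)·(109/12−(-5))) = ½·(405/4 + 11/3 − 1859/12) = -25, so the B_1-coordinate is (-25)/(-75) = 1/3.
[B_1MB_3] = ½·((-2)·(109/12−10) + (-27/4)·(10−11) + (-11)·(11−(109/12))) = ½·(11/6 + 27/4 − 253/12) = -25/4, so the B_2-coordinate is 1/12.
[B_1B_2M] = ½·((-2)·(-5−(109/12)) + 4·(109/12−11) + (-27/4)·(11−(-5))) = ½·(169/6 − 23/3 − 108) = -175/4, so the B_3-coordinate is 7/12.
Check: 1/3 + 1/12 + 7/12 = 1.

(1/3, 1/12, 7/12)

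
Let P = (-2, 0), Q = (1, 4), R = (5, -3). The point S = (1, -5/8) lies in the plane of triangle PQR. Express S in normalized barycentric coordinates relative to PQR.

(1/2, 1/8, 3/8)

Signed area of the reference triangle: [PQR] = ½·((-2)·(4−(-3)) + 1·(-3−0) + 5·(0−4)) = ½·(-14 − 3 − 20) = -37/2.
[SQR] = ½·(1·(4−(-3)) + 1·(-3−(-5/8)) + 5·(-5/8−4)) = ½·(7 − 19/8 − 185/8) = -37/4, so the P-coordinate is (-37/4)/(-37/2) = 1/2.
[PSR] = ½·((-2)·(-5/8−(-3)) + 1·(-3−0) + 5·(0−(-5/8))) = ½·(-19/4 − 3 + 25/8) = -37/16, so the Q-coordinate is 1/8.
[PQS] = ½·((-2)·(4−(-5/8)) + 1·(-5/8−0) + 1·(0−4)) = ½·(-37/4 − 5/8 − 4) = -111/16, so the R-coordinate is 3/8.
Check: 1/2 + 1/8 + 3/8 = 1.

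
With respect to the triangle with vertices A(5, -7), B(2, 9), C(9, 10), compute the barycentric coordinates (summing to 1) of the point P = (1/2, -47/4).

(5/4, 1/2, -3/4)

Signed area of the reference triangle: [ABC] = ½·(5·(9−10) + 2·(10−(-7)) + 9·(-7−9)) = ½·(-5 + 34 − 144) = -115/2.
[PBC] = ½·((1/2)·(9−10) + 2·(10−(-47/4)) + 9·(-47/4−9)) = ½·(-1/2 + 87/2 − 747/4) = -575/8, so the A-coordinate is (-575/8)/(-115/2) = 5/4.
[APC] = ½·(5·(-47/4−10) + (1/2)·(10−(-7)) + 9·(-7−(-47/4))) = ½·(-435/4 + 17/2 + 171/4) = -115/4, so the B-coordinate is 1/2.
[ABP] = ½·(5·(9−(-47/4)) + 2·(-47/4−(-7)) + (1/2)·(-7−9)) = ½·(415/4 − 19/2 − 8) = 345/8, so the C-coordinate is -3/4.
Check: 5/4 + 1/2 − 3/4 = 1.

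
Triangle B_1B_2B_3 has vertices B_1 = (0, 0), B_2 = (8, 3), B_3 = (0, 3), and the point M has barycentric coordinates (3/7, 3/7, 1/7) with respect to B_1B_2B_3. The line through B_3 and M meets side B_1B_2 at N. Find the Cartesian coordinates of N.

(4, 3/2)

Line B_3M meets B_1B_2 where the B_3-coordinate vanishes; zeroing M's B_3-weight and renormalizing leaves B_1, B_2-weights 3/7 : 3/7 → (1/2, 1/2).
So N = (1/2)·B_1 + (1/2)·B_2 = (4, 3/2).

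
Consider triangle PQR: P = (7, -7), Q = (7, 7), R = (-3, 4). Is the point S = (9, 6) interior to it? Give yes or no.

Barycentric coordinates of S: (4/35, 38/35, -1/5).
The three coordinates are positive, positive, negative; a point is interior exactly when all three are positive.

no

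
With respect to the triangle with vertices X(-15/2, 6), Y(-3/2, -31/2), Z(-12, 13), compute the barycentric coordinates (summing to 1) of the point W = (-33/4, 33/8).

Signed area of the reference triangle: [XYZ] = ½·((-15/2)·(-31/2−13) + (-3/2)·(13−6) + (-12)·(6−(-31/2))) = ½·(855/4 − 21/2 − 258) = -219/8.
[WYZ] = ½·((-33/4)·(-31/2−13) + (-3/2)·(13−(33/8)) + (-12)·(33/8−(-31/2))) = ½·(1881/8 − 213/16 − 471/2) = -219/32, so the X-coordinate is (-219/32)/(-219/8) = 1/4.
[XWZ] = ½·((-15/2)·(33/8−13) + (-33/4)·(13−6) + (-12)·(6−(33/8))) = ½·(1065/16 − 231/4 − 45/2) = -219/32, so the Y-coordinate is 1/4.
[XYW] = ½·((-15/2)·(-31/2−(33/8)) + (-3/2)·(33/8−6) + (-33/4)·(6−(-31/2))) = ½·(2355/16 + 45/16 − 1419/8) = -219/16, so the Z-coordinate is 1/2.

(1/4, 1/4, 1/2)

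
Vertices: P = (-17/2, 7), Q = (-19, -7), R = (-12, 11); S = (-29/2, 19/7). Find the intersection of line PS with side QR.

(-31/2, 2)

Barycentric coordinates of S with respect to PQR: (1/7, 3/7, 3/7).
On side QR the P-coordinate is zero; dropping S's P-weight 1/7 and renormalizing the remaining 3/7 : 3/7 gives weights 1/2, 1/2 on Q, R.
T = (1/2)·(-19, -7) + (1/2)·(-12, 11) = (-31/2, 2).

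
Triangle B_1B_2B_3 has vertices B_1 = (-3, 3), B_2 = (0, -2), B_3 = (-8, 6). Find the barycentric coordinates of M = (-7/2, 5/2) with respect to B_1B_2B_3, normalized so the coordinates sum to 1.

(1/2, 1/4, 1/4)

Signed area of the reference triangle: [B_1B_2B_3] = ½·((-3)·(-2−6) + 0·(6−3) + (-8)·(3−(-2))) = ½·(24 + 0 − 40) = -8.
[MB_2B_3] = ½·((-7/2)·(-2−6) + 0·(6−(5/2)) + (-8)·(5/2−(-2))) = ½·(28 + 0 − 36) = -4, so the B_1-coordinate is (-4)/(-8) = 1/2.
[B_1MB_3] = ½·((-3)·(5/2−6) + (-7/2)·(6−3) + (-8)·(3−(5/2))) = ½·(21/2 − 21/2 − 4) = -2, so the B_2-coordinate is 1/4.
[B_1B_2M] = ½·((-3)·(-2−(5/2)) + 0·(5/2−3) + (-7/2)·(3−(-2))) = ½·(27/2 + 0 − 35/2) = -2, so the B_3-coordinate is 1/4.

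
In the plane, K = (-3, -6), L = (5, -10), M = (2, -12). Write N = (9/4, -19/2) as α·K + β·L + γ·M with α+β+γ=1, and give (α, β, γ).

Signed area of the reference triangle: [KLM] = ½·((-3)·(-10−(-12)) + 5·(-12−(-6)) + 2·(-6−(-10))) = ½·(-6 − 30 + 8) = -14.
[NLM] = ½·((9/4)·(-10−(-12)) + 5·(-12−(-19/2)) + 2·(-19/2−(-10))) = ½·(9/2 − 25/2 + 1) = -7/2, so the K-coordinate is (-7/2)/(-14) = 1/4.
[KNM] = ½·((-3)·(-19/2−(-12)) + (9/4)·(-12−(-6)) + 2·(-6−(-19/2))) = ½·(-15/2 − 27/2 + 7) = -7, so the L-coordinate is 1/2.
[KLN] = ½·((-3)·(-10−(-19/2)) + 5·(-19/2−(-6)) + (9/4)·(-6−(-10))) = ½·(3/2 − 35/2 + 9) = -7/2, so the M-coordinate is 1/4.
Check: 1/4 + 1/2 + 1/4 = 1.

(1/4, 1/2, 1/4)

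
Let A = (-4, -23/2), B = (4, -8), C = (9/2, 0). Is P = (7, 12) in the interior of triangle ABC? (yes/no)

Barycentric coordinates of P: (-56/249, -293/249, 598/249).
The three coordinates are negative, negative, positive; a point is interior exactly when all three are positive.

no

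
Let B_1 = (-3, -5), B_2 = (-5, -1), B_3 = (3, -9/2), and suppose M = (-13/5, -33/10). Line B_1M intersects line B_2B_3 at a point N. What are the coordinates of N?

Barycentric coordinates of M with respect to B_1B_2B_3: (2/5, 2/5, 1/5).
On side B_2B_3 the B_1-coordinate is zero; dropping M's B_1-weight 2/5 and renormalizing the remaining 2/5 : 1/5 gives weights 2/3, 1/3 on B_2, B_3.
N = (2/3)·(-5, -1) + (1/3)·(3, -9/2) = (-7/3, -13/6).

(-7/3, -13/6)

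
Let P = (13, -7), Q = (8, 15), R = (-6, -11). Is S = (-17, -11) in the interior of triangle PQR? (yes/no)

no

Barycentric coordinates of S: (-143/219, 22/219, 340/219).
The three coordinates are negative, positive, positive; a point is interior exactly when all three are positive.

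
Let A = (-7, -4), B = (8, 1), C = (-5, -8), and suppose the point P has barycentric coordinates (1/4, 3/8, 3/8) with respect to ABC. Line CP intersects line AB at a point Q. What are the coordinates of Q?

(2, -1)

Line CP meets AB where the C-coordinate vanishes; zeroing P's C-weight and renormalizing leaves A, B-weights 1/4 : 3/8 → (2/5, 3/5).
So Q = (2/5)·A + (3/5)·B = (2, -1).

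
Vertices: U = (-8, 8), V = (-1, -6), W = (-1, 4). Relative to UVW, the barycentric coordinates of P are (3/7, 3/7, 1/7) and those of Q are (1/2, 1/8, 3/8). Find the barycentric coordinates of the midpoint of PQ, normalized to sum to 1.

Since both coordinate triples sum to 1, the midpoint's barycentrics are the componentwise average.
(3/7+1/2)/2 = 13/28; similarly 31/112 and 29/112.

(13/28, 31/112, 29/112)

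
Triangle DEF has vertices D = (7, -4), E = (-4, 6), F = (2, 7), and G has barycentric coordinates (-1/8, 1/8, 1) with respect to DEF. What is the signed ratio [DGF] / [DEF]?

The signed ratio [DGF]/[DEF] equals the barycentric coordinate of G at vertex E, which is 1/8.

1/8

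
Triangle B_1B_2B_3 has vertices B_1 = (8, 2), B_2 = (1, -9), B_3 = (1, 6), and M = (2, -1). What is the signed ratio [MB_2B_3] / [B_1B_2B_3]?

[B_1B_2B_3] = ½·(8·(-9−6) + 1·(6−2) + 1·(2−(-9))) = ½·(-120 + 4 + 11) = -105/2.
[MB_2B_3] = ½·(2·(-9−6) + 1·(6−(-1)) + 1·(-1−(-9))) = ½·(-30 + 7 + 8) = -15/2, so the ratio is (-15/2)/(-105/2) = 1/7.

1/7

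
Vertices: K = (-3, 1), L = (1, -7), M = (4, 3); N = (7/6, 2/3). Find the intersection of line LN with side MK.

(6/5, 11/5)

Barycentric coordinates of N with respect to KLM: (1/3, 1/6, 1/2).
On side MK the L-coordinate is zero; dropping N's L-weight 1/6 and renormalizing the remaining 1/2 : 1/3 gives weights 3/5, 2/5 on M, K.
J = (3/5)·(4, 3) + (2/5)·(-3, 1) = (6/5, 11/5).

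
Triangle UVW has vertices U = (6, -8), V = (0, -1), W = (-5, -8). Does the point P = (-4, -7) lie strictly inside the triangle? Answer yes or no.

yes

Barycentric coordinates of P: (2/77, 1/7, 64/77).
The three coordinates are positive, positive, positive; a point is interior exactly when all three are positive.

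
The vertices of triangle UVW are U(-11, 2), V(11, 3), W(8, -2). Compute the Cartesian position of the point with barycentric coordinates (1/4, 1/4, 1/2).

(4, 1/4)

P = (1/4)·U + (1/4)·V + (1/2)·W.
x-coordinate: (1/4)·(-11) + (1/4)·11 + (1/2)·8 = 4.
y-coordinate: (1/4)·2 + (1/4)·3 + (1/2)·(-2) = 1/4.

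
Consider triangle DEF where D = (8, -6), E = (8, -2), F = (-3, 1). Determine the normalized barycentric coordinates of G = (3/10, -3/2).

(2/5, -1/10, 7/10)

Signed area of the reference triangle: [DEF] = ½·(8·(-2−1) + 8·(1−(-6)) + (-3)·(-6−(-2))) = ½·(-24 + 56 + 12) = 22.
[GEF] = ½·((3/10)·(-2−1) + 8·(1−(-3/2)) + (-3)·(-3/2−(-2))) = ½·(-9/10 + 20 − 3/2) = 44/5, so the D-coordinate is (44/5)/22 = 2/5.
[DGF] = ½·(8·(-3/2−1) + (3/10)·(1−(-6)) + (-3)·(-6−(-3/2))) = ½·(-20 + 21/10 + 27/2) = -11/5, so the E-coordinate is -1/10.
[DEG] = ½·(8·(-2−(-3/2)) + 8·(-3/2−(-6)) + (3/10)·(-6−(-2))) = ½·(-4 + 36 − 6/5) = 77/5, so the F-coordinate is 7/10.
Check: 2/5 − 1/10 + 7/10 = 1.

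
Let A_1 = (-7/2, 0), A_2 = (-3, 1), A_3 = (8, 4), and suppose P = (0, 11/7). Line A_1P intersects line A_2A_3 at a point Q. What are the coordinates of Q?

Barycentric coordinates of P with respect to A_1A_2A_3: (2/7, 3/7, 2/7).
On side A_2A_3 the A_1-coordinate is zero; dropping P's A_1-weight 2/7 and renormalizing the remaining 3/7 : 2/7 gives weights 3/5, 2/5 on A_2, A_3.
Q = (3/5)·(-3, 1) + (2/5)·(8, 4) = (7/5, 11/5).

(7/5, 11/5)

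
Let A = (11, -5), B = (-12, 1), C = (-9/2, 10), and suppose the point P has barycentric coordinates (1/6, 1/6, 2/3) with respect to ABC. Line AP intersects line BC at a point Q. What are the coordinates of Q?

Line AP meets BC where the A-coordinate vanishes; zeroing P's A-weight and renormalizing leaves B, C-weights 1/6 : 2/3 → (1/5, 4/5).
So Q = (1/5)·B + (4/5)·C = (-6, 41/5).

(-6, 41/5)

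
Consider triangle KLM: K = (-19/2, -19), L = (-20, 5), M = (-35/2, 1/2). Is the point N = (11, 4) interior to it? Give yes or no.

no

Barycentric coordinates of N: (-548/51, -2335/51, 978/17).
The three coordinates are negative, negative, positive; a point is interior exactly when all three are positive.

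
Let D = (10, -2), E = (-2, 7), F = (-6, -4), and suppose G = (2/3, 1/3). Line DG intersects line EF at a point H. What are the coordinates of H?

Barycentric coordinates of G with respect to DEF: (1/3, 1/3, 1/3).
On side EF the D-coordinate is zero; dropping G's D-weight 1/3 and renormalizing the remaining 1/3 : 1/3 gives weights 1/2, 1/2 on E, F.
H = (1/2)·(-2, 7) + (1/2)·(-6, -4) = (-4, 3/2).

(-4, 3/2)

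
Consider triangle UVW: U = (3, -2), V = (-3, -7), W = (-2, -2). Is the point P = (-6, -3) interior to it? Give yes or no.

no

Barycentric coordinates of P: (-19/25, 1/5, 39/25).
The three coordinates are negative, positive, positive; a point is interior exactly when all three are positive.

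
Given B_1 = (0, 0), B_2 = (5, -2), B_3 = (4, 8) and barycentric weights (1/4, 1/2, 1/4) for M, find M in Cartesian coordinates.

M = (1/4)·B_1 + (1/2)·B_2 + (1/4)·B_3.
x-coordinate: (1/4)·0 + (1/2)·5 + (1/4)·4 = 7/2.
y-coordinate: (1/4)·0 + (1/2)·(-2) + (1/4)·8 = 1.

(7/2, 1)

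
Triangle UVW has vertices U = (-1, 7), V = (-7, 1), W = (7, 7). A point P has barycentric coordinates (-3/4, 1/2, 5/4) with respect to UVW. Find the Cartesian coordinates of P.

P = (-3/4)·U + (1/2)·V + (5/4)·W.
x-coordinate: (-3/4)·(-1) + (1/2)·(-7) + (5/4)·7 = 6.
y-coordinate: (-3/4)·7 + (1/2)·1 + (5/4)·7 = 4.

(6, 4)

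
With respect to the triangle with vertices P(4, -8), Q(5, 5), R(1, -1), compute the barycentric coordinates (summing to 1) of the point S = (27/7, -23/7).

Signed area of the reference triangle: [PQR] = ½·(4·(5−(-1)) + 5·(-1−(-8)) + 1·(-8−5)) = ½·(24 + 35 − 13) = 23.
[SQR] = ½·((27/7)·(5−(-1)) + 5·(-1−(-23/7)) + 1·(-23/7−5)) = ½·(162/7 + 80/7 − 58/7) = 92/7, so the P-coordinate is (92/7)/23 = 4/7.
[PSR] = ½·(4·(-23/7−(-1)) + (27/7)·(-1−(-8)) + 1·(-8−(-23/7))) = ½·(-64/7 + 27 − 33/7) = 46/7, so the Q-coordinate is 2/7.
[PQS] = ½·(4·(5−(-23/7)) + 5·(-23/7−(-8)) + (27/7)·(-8−5)) = ½·(232/7 + 165/7 − 351/7) = 23/7, so the R-coordinate is 1/7.
Check: 4/7 + 2/7 + 1/7 = 1.

(4/7, 2/7, 1/7)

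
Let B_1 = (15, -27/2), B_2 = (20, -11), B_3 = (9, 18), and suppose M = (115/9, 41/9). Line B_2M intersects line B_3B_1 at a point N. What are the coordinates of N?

Barycentric coordinates of M with respect to B_1B_2B_3: (2/9, 2/9, 5/9).
On side B_3B_1 the B_2-coordinate is zero; dropping M's B_2-weight 2/9 and renormalizing the remaining 5/9 : 2/9 gives weights 5/7, 2/7 on B_3, B_1.
N = (5/7)·(9, 18) + (2/7)·(15, -27/2) = (75/7, 9).

(75/7, 9)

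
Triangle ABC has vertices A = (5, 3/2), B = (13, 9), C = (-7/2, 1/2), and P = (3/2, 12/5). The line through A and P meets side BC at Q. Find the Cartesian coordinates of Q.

Barycentric coordinates of P with respect to ABC: (1/5, 1/5, 3/5).
On side BC the A-coordinate is zero; dropping P's A-weight 1/5 and renormalizing the remaining 1/5 : 3/5 gives weights 1/4, 3/4 on B, C.
Q = (1/4)·(13, 9) + (3/4)·(-7/2, 1/2) = (5/8, 21/8).

(5/8, 21/8)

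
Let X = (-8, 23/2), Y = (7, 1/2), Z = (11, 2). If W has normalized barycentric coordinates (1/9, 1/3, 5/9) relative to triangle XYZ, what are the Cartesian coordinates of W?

W = (1/9)·X + (1/3)·Y + (5/9)·Z.
x-coordinate: (1/9)·(-8) + (1/3)·7 + (5/9)·11 = 68/9.
y-coordinate: (1/9)·(23/2) + (1/3)·(1/2) + (5/9)·2 = 23/9.

(68/9, 23/9)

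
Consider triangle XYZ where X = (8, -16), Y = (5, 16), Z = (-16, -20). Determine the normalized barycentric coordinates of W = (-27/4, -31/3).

(1/6, 1/4, 7/12)

Signed area of the reference triangle: [XYZ] = ½·(8·(16−(-20)) + 5·(-20−(-16)) + (-16)·(-16−16)) = ½·(288 − 20 + 512) = 390.
[WYZ] = ½·((-27/4)·(16−(-20)) + 5·(-20−(-31/3)) + (-16)·(-31/3−16)) = ½·(-243 − 145/3 + 1264/3) = 65, so the X-coordinate is 65/390 = 1/6.
[XWZ] = ½·(8·(-31/3−(-20)) + (-27/4)·(-20−(-16)) + (-16)·(-16−(-31/3))) = ½·(232/3 + 27 + 272/3) = 195/2, so the Y-coordinate is 1/4.
[XYW] = ½·(8·(16−(-31/3)) + 5·(-31/3−(-16)) + (-27/4)·(-16−16)) = ½·(632/3 + 85/3 + 216) = 455/2, so the Z-coordinate is 7/12.
Check: 1/6 + 1/4 + 7/12 = 1.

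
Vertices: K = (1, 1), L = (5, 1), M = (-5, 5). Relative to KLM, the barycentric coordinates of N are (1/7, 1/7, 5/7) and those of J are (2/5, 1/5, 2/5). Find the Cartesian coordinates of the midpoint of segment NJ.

Barycentric coordinates of the midpoint are the average: (19/70, 6/35, 39/70).
Converting: (19/70)·K + (6/35)·L + (39/70)·M = (-58/35, 113/35).

(-58/35, 113/35)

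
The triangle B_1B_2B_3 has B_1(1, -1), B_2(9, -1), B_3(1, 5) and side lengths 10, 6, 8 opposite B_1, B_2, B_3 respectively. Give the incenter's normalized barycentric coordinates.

(5/12, 1/4, 1/3)

The incenter has barycentric coordinates proportional to the opposite side lengths: (10 : 6 : 8).
Normalizing by 10+6+8 = 24 gives (5/12, 1/4, 1/3).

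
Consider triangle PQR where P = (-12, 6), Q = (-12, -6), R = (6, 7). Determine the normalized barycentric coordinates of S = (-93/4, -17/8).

(1, 5/8, -5/8)

Signed area of the reference triangle: [PQR] = ½·((-12)·(-6−7) + (-12)·(7−6) + 6·(6−(-6))) = ½·(156 − 12 + 72) = 108.
[SQR] = ½·((-93/4)·(-6−7) + (-12)·(7−(-17/8)) + 6·(-17/8−(-6))) = ½·(1209/4 − 219/2 + 93/4) = 108, so the P-coordinate is 108/108 = 1.
[PSR] = ½·((-12)·(-17/8−7) + (-93/4)·(7−6) + 6·(6−(-17/8))) = ½·(219/2 − 93/4 + 195/4) = 135/2, so the Q-coordinate is 5/8.
[PQS] = ½·((-12)·(-6−(-17/8)) + (-12)·(-17/8−6) + (-93/4)·(6−(-6))) = ½·(93/2 + 195/2 − 279) = -135/2, so the R-coordinate is -5/8.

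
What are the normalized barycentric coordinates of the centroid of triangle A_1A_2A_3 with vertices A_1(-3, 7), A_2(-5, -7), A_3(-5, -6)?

(1/3, 1/3, 1/3)

The centroid is the average of the vertices, so each weight is 1/3.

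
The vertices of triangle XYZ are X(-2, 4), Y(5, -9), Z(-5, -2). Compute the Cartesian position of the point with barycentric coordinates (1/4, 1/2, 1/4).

W = (1/4)·X + (1/2)·Y + (1/4)·Z.
x-coordinate: (1/4)·(-2) + (1/2)·5 + (1/4)·(-5) = 3/4.
y-coordinate: (1/4)·4 + (1/2)·(-9) + (1/4)·(-2) = -4.

(3/4, -4)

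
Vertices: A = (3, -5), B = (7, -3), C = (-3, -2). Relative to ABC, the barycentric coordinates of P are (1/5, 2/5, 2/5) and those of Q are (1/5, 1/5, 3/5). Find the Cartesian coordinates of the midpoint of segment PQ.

(6/5, -29/10)

Barycentric coordinates of the midpoint are the average: (1/5, 3/10, 1/2).
Converting: (1/5)·A + (3/10)·B + (1/2)·C = (6/5, -29/10).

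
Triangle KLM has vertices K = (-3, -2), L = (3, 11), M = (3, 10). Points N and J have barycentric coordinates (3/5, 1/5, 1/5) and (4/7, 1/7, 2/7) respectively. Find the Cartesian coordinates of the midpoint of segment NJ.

Barycentric coordinates of the midpoint are the average: (41/70, 6/35, 17/70).
Converting: (41/70)·K + (6/35)·L + (17/70)·M = (-18/35, 22/7).

(-18/35, 22/7)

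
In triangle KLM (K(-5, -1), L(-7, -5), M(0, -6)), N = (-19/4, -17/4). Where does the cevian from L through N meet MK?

(-5/2, -7/2)

Barycentric coordinates of N with respect to KLM: (1/4, 1/2, 1/4).
On side MK the L-coordinate is zero; dropping N's L-weight 1/2 and renormalizing the remaining 1/4 : 1/4 gives weights 1/2, 1/2 on M, K.
J = (1/2)·(0, -6) + (1/2)·(-5, -1) = (-5/2, -7/2).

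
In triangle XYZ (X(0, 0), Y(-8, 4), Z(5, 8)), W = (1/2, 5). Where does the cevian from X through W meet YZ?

Barycentric coordinates of W with respect to XYZ: (1/4, 1/4, 1/2).
On side YZ the X-coordinate is zero; dropping W's X-weight 1/4 and renormalizing the remaining 1/4 : 1/2 gives weights 1/3, 2/3 on Y, Z.
V = (1/3)·(-8, 4) + (2/3)·(5, 8) = (2/3, 20/3).

(2/3, 20/3)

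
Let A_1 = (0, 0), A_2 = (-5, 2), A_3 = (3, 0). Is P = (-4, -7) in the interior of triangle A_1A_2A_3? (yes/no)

no

Barycentric coordinates of P: (35/3, -7/2, -43/6).
The three coordinates are positive, negative, negative; a point is interior exactly when all three are positive.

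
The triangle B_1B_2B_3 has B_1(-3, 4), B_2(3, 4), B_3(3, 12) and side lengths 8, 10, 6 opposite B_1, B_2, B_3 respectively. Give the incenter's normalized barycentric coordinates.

The incenter has barycentric coordinates proportional to the opposite side lengths: (8 : 10 : 6).
Normalizing by 8+10+6 = 24 gives (1/3, 5/12, 1/4).

(1/3, 5/12, 1/4)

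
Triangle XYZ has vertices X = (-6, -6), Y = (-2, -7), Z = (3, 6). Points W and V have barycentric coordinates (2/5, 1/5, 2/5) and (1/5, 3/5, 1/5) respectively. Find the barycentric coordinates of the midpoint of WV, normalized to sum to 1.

(3/10, 2/5, 3/10)

Since both coordinate triples sum to 1, the midpoint's barycentrics are the componentwise average.
(2/5+1/5)/2 = 3/10; similarly 2/5 and 3/10.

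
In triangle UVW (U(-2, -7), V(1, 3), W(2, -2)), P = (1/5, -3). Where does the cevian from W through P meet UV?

(-1, -11/3)

Barycentric coordinates of P with respect to UVW: (2/5, 1/5, 2/5).
On side UV the W-coordinate is zero; dropping P's W-weight 2/5 and renormalizing the remaining 2/5 : 1/5 gives weights 2/3, 1/3 on U, V.
Q = (2/3)·(-2, -7) + (1/3)·(1, 3) = (-1, -11/3).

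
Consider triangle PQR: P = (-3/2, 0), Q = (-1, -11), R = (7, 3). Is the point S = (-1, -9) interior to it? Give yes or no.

yes

Barycentric coordinates of S: (16/95, 78/95, 1/95).
The three coordinates are positive, positive, positive; a point is interior exactly when all three are positive.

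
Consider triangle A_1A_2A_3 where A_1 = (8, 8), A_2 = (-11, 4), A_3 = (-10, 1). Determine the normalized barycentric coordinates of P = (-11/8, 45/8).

(1/2, 3/8, 1/8)

Signed area of the reference triangle: [A_1A_2A_3] = ½·(8·(4−1) + (-11)·(1−8) + (-10)·(8−4)) = ½·(24 + 77 − 40) = 61/2.
[PA_2A_3] = ½·((-11/8)·(4−1) + (-11)·(1−(45/8)) + (-10)·(45/8−4)) = ½·(-33/8 + 407/8 − 65/4) = 61/4, so the A_1-coordinate is (61/4)/(61/2) = 1/2.
[A_1PA_3] = ½·(8·(45/8−1) + (-11/8)·(1−8) + (-10)·(8−(45/8))) = ½·(37 + 77/8 − 95/4) = 183/16, so the A_2-coordinate is 3/8.
[A_1A_2P] = ½·(8·(4−(45/8)) + (-11)·(45/8−8) + (-11/8)·(8−4)) = ½·(-13 + 209/8 − 11/2) = 61/16, so the A_3-coordinate is 1/8.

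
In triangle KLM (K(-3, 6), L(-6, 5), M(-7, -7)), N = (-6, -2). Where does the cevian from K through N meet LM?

(-27/4, -4)

Barycentric coordinates of N with respect to KLM: (1/5, 1/5, 3/5).
On side LM the K-coordinate is zero; dropping N's K-weight 1/5 and renormalizing the remaining 1/5 : 3/5 gives weights 1/4, 3/4 on L, M.
J = (1/4)·(-6, 5) + (3/4)·(-7, -7) = (-27/4, -4).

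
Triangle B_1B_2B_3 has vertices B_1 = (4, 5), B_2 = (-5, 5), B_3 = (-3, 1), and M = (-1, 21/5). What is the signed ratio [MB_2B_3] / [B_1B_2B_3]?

[B_1B_2B_3] = ½·(4·(5−1) + (-5)·(1−5) + (-3)·(5−5)) = ½·(16 + 20 + 0) = 18.
[MB_2B_3] = ½·((-1)·(5−1) + (-5)·(1−(21/5)) + (-3)·(21/5−5)) = ½·(-4 + 16 + 12/5) = 36/5, so the ratio is (36/5)/18 = 2/5.

2/5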